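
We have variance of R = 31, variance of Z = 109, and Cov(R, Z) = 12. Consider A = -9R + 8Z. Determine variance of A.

variance of A = 7759

variance of A = a²·variance of R + b²·variance of Z + 2ab·Cov(R, Z) with a = -9, b = 8.
= (-9)²·31 + 8²·109 + 2·(-9)·8·12
= 2511 + 6976 + (-1728) = 7759.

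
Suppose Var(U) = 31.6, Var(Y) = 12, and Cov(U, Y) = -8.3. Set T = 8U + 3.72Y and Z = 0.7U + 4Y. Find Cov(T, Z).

By bilinearity, Cov(T, Z) = ac·Var(U) + bd·Var(Y) + (ad+bc)·Cov(U, Y), with a=8, b=3.72, c=0.7, d=4.
ac·Var(U) = 8·0.7·31.6 = 176.96
bd·Var(Y) = 3.72·4·12 = 178.56
(ad+bc)·Cov(U, Y) = (34.604)·(-8.3) = -287.2132
Cov(T, Z) = 176.96 + 178.56 + (-287.2132) = 68.3068.

Cov(T, Z) = 68.3068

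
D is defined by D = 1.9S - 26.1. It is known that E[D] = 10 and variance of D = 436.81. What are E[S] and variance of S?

E[S] = 19, variance of S = 121

From D = 1.9S - 26.1: E[D] = a·E[S] + b, so E[S] = (E[D] − b)/a = (10 − (-26.1))/1.9 = 19.
variance of D = a²·variance of S, so variance of S = 436.81/1.9² = 121.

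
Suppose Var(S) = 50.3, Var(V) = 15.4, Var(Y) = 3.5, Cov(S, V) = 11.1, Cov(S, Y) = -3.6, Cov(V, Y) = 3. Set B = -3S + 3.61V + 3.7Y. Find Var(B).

Var(B) = 620.94534

Var(B) = a²·Var(S) + b²·Var(V) + c²·Var(Y) + 2ab·Cov(S, V) + 2ac·Cov(S, Y) + 2bc·Cov(V, Y), with a = -3, b = 3.61, c = 3.7.
= 452.7 + 200.69434 + 47.915 + (-240.426) + 79.92 + 80.142
= 620.94534.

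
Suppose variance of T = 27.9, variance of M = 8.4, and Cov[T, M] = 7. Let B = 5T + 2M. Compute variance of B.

variance of B = 871.1

variance of B = a²·variance of T + b²·variance of M + 2ab·Cov[T, M] with a = 5, b = 2.
= 5²·27.9 + 2²·8.4 + 2·5·2·7
= 697.5 + 33.6 + 140 = 871.1.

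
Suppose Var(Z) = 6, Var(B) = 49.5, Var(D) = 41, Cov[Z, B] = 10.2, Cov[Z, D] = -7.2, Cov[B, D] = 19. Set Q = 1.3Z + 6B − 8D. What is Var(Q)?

Var(Q) = a²·Var(Z) + b²·Var(B) + c²·Var(D) + 2ab·Cov[Z, B] + 2ac·Cov[Z, D] + 2bc·Cov[B, D], with a = 1.3, b = 6, c = -8.
= 10.14 + 1782 + 2624 + 159.12 + 149.76 + (-1824)
= 2901.02.

Var(Q) = 2901.02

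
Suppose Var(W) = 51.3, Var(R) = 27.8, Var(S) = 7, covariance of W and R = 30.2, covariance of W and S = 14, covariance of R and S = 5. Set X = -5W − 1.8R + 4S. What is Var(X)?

Var(X) = a²·Var(W) + b²·Var(R) + c²·Var(S) + 2ab·covariance of W and R + 2ac·covariance of W and S + 2bc·covariance of R and S, with a = -5, b = -1.8, c = 4.
= 1282.5 + 90.072 + 112 + 543.6 + (-560) + (-72)
= 1396.172.

Var(X) = 1396.172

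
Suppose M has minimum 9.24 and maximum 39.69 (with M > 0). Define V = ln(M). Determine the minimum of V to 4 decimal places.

min(V) = 2.2235

ln(M) is increasing on this domain, so min(V) comes from min(M) = 9.24: min(V) = ln(9.24) ≈ 2.2235.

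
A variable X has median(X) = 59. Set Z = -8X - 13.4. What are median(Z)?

median(Z) = -485.4

A linear map preserves order up to sign, so median(Z) = a·median(X) + b = (-8)·59 + (-13.4) = -485.4.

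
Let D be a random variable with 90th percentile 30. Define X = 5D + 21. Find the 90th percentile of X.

90th percentile of X = 171

Since a = 5 > 0 the transformation is increasing, so the 90th percentile of X = a·(P_{90} of D) + b = 5·30 + 21 = 171.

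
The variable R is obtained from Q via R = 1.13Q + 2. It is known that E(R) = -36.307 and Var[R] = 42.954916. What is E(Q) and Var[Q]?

From R = 1.13Q + 2: E(R) = a·E(Q) + b, so E(Q) = (E(R) − b)/a = (-36.307 − 2)/1.13 = -33.9.
Var[R] = a²·Var[Q], so Var[Q] = 42.954916/1.13² = 33.64.

E(Q) = -33.9, Var[Q] = 33.64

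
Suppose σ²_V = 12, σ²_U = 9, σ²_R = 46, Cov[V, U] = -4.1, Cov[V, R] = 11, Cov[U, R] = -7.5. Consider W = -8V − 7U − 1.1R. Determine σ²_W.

σ²_W = a²·σ²_V + b²·σ²_U + c²·σ²_R + 2ab·Cov[V, U] + 2ac·Cov[V, R] + 2bc·Cov[U, R], with a = -8, b = -7, c = -1.1.
= 768 + 441 + 55.66 + (-459.2) + 193.6 + (-115.5)
= 883.56.

σ²_W = 883.56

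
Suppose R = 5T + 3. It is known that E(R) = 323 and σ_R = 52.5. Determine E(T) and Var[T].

From R = 5T + 3: E(R) = a·E(T) + b, so E(T) = (E(R) − b)/a = (323 − 3)/5 = 64.
Var[R] = 52.5² = 2756.25.
Var[R] = a²·Var[T], so Var[T] = 2756.25/5² = 110.25.

E(T) = 64, Var[T] = 110.25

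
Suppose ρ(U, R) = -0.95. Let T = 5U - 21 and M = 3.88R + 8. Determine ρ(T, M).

ρ(T, M) = -0.95

Linear rescalings preserve correlation up to sign; here the slopes 5 and 3.88 have the same sign, so ρ(T, M) = ρ(U, R) = -0.95.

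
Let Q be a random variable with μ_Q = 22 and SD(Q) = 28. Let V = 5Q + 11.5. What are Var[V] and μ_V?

Var[V] = 19600, μ_V = 121.5

V = 5Q + 11.5 is linear with a = 5, b = 11.5.
Var[Q] = 28² = 784.
Var[V] = a²·Var[Q] = 5²·784 = 19600 (the additive constant 11.5 does not affect variance).
μ_V = a·μ_Q + b = 5·22 + 11.5 = 121.5.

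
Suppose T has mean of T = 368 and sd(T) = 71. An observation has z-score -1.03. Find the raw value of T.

T = mean of T + z·sd(T) = 368 + (-1.03)·71 = 294.87.

T = 294.87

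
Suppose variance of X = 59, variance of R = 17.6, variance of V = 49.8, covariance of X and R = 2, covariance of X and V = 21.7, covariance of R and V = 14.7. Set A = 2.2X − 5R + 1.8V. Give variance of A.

variance of A = a²·variance of X + b²·variance of R + c²·variance of V + 2ab·covariance of X and R + 2ac·covariance of X and V + 2bc·covariance of R and V, with a = 2.2, b = -5, c = 1.8.
= 285.56 + 440 + 161.352 + (-44) + 171.864 + (-264.6)
= 750.176.

variance of A = 750.176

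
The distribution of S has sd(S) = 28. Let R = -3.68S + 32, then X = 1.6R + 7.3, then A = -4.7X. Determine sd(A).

sd(R) = |-3.68|·28 = 103.04.
sd(X) = |1.6|·103.04 = 164.864.
sd(A) = |-4.7|·164.864 = 774.8608.

sd(A) = 774.8608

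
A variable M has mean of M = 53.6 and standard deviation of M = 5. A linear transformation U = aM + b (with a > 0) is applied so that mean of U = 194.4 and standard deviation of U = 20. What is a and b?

a = 4, b = -20

standard deviation of U = a·standard deviation of M (a > 0), so a = 20/5 = 4.
mean of U = a·mean of M + b, so b = 194.4 − 4·53.6 = -20.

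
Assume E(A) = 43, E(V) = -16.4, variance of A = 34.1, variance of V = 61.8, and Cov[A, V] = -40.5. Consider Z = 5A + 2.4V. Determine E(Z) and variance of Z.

E(Z) = 5·E(A) + 2.4·E(V) = 5·43 + 2.4·(-16.4) = 175.64.
variance of Z = a²·variance of A + b²·variance of V + 2ab·Cov[A, V] with a = 5, b = 2.4.
= 5²·34.1 + 2.4²·61.8 + 2·5·2.4·(-40.5)
= 852.5 + 355.968 + (-972) = 236.468.

E(Z) = 175.64, variance of Z = 236.468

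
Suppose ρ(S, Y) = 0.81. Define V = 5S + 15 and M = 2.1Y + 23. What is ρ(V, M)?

Linear rescalings preserve correlation up to sign; here the slopes 5 and 2.1 have the same sign, so ρ(V, M) = ρ(S, Y) = 0.81.

ρ(V, M) = 0.81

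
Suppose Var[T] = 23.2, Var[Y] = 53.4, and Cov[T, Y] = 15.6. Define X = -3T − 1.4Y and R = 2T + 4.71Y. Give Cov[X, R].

Cov[X, R] = -755.4276

By bilinearity, Cov[X, R] = ac·Var[T] + bd·Var[Y] + (ad+bc)·Cov[T, Y], with a=-3, b=-1.4, c=2, d=4.71.
ac·Var[T] = (-3)·2·23.2 = -139.2
bd·Var[Y] = (-1.4)·4.71·53.4 = -352.1196
(ad+bc)·Cov[T, Y] = (-16.93)·15.6 = -264.108
Cov[X, R] = -139.2 + (-352.1196) + (-264.108) = -755.4276.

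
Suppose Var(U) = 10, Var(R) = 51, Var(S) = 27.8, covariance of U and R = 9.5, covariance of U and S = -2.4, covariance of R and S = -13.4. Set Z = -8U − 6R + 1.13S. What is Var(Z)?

Var(Z) = a²·Var(U) + b²·Var(R) + c²·Var(S) + 2ab·covariance of U and R + 2ac·covariance of U and S + 2bc·covariance of R and S, with a = -8, b = -6, c = 1.13.
= 640 + 1836 + 35.49782 + 912 + 43.392 + 181.704
= 3648.59382.

Var(Z) = 3648.59382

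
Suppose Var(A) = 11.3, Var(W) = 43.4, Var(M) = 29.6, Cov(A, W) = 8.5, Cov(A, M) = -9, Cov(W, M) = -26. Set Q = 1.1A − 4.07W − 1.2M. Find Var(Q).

Var(Q) = 468.89666

Var(Q) = a²·Var(A) + b²·Var(W) + c²·Var(M) + 2ab·Cov(A, W) + 2ac·Cov(A, M) + 2bc·Cov(W, M), with a = 1.1, b = -4.07, c = -1.2.
= 13.673 + 718.91666 + 42.624 + (-76.109) + 23.76 + (-253.968)
= 468.89666.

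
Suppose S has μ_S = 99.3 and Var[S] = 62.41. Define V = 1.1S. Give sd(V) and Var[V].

sd(V) = 8.69, Var[V] = 75.5161

V = 1.1S is linear with a = 1.1, b = 0.
sd(S) = √62.41 = 7.9.
sd(V) = |a|·sd(S) = |1.1|·7.9 = 8.69.
Var[V] = a²·Var[S] = 1.1²·62.41 = 75.5161.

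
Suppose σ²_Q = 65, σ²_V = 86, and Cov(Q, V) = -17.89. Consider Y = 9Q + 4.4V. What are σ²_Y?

σ²_Y = a²·σ²_Q + b²·σ²_V + 2ab·Cov(Q, V) with a = 9, b = 4.4.
= 9²·65 + 4.4²·86 + 2·9·4.4·(-17.89)
= 5265 + 1664.96 + (-1416.888) = 5513.072.

σ²_Y = 5513.072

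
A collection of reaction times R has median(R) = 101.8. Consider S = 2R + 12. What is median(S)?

A linear map preserves order up to sign, so median(S) = a·median(R) + b = 2·101.8 + 12 = 215.6.

median(S) = 215.6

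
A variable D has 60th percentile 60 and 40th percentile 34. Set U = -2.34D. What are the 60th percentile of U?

60th percentile of U = -79.56

Since a = -2.34 < 0 the transformation is decreasing, reversing order: the 60th percentile of U corresponds to the 40th percentile of D.
So P_{60}(U) = a·P_{40}(D) + b = (-2.34)·34 = -79.56.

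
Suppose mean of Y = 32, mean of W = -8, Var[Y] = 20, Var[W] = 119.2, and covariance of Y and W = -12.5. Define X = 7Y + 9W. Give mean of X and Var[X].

mean of X = 152, Var[X] = 9060.2

mean of X = 7·mean of Y + 9·mean of W = 7·32 + 9·(-8) = 152.
Var[X] = a²·Var[Y] + b²·Var[W] + 2ab·covariance of Y and W with a = 7, b = 9.
= 7²·20 + 9²·119.2 + 2·7·9·(-12.5)
= 980 + 9655.2 + (-1575) = 9060.2.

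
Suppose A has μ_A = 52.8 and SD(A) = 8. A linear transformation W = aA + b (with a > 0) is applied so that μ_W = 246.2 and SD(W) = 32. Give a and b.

SD(W) = a·SD(A) (a > 0), so a = 32/8 = 4.
μ_W = a·μ_A + b, so b = 246.2 − 4·52.8 = 35.

a = 4, b = 35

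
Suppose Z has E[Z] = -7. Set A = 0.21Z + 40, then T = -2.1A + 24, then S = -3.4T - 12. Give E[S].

E[A] = 0.21·(-7) + 40 = 38.53.
E[T] = (-2.1)·38.53 + 24 = -56.913.
E[S] = (-3.4)·(-56.913) + (-12) = 181.5042.

E[S] = 181.5042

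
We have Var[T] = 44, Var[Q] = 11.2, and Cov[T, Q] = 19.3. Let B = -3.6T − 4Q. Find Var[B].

Var[B] = 1305.28

Var[B] = a²·Var[T] + b²·Var[Q] + 2ab·Cov[T, Q] with a = -3.6, b = -4.
= (-3.6)²·44 + (-4)²·11.2 + 2·(-3.6)·(-4)·19.3
= 570.24 + 179.2 + 555.84 = 1305.28.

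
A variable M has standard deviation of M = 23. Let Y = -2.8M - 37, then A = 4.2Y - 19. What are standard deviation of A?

standard deviation of A = 270.48

standard deviation of Y = |-2.8|·23 = 64.4.
standard deviation of A = |4.2|·64.4 = 270.48.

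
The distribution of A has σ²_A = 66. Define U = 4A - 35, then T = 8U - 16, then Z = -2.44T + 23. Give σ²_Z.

σ²_Z = 402368.1024

σ²_U = 4²·66 = 1056.
σ²_T = 8²·1056 = 67584.
σ²_Z = (-2.44)²·67584 = 402368.1024.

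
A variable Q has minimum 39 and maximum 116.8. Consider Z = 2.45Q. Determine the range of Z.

Range(Z) = 190.61

Range of Q = 116.8 − 39 = 77.8.
Range(Z) = |a|·Range(Q) = |2.45|·77.8 = 190.61.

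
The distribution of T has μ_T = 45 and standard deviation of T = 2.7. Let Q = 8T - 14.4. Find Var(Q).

Var(Q) = 466.56

Q = 8T - 14.4 is linear with a = 8, b = -14.4.
Var(T) = 2.7² = 7.29.
Var(Q) = a²·Var(T) = 8²·7.29 = 466.56 (the additive constant -14.4 does not affect variance).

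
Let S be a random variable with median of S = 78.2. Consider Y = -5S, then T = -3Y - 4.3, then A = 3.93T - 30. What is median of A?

median of A = 4562.991

median of Y = (-5)·78.2 = -391.
median of T = (-3)·(-391) + (-4.3) = 1168.7.
median of A = 3.93·1168.7 + (-30) = 4562.991.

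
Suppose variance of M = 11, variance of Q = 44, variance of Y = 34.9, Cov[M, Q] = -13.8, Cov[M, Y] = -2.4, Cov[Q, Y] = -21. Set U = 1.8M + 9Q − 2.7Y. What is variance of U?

variance of U = 4450.869

variance of U = a²·variance of M + b²·variance of Q + c²·variance of Y + 2ab·Cov[M, Q] + 2ac·Cov[M, Y] + 2bc·Cov[Q, Y], with a = 1.8, b = 9, c = -2.7.
= 35.64 + 3564 + 254.421 + (-447.12) + 23.328 + 1020.6
= 4450.869.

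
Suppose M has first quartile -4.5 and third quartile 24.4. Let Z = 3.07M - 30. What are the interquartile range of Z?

IQR(Z) = 88.723

IQR of M = Q3 − Q1 = 24.4 − (-4.5) = 28.9.
Under Z = aM + b, IQR(Z) = |a|·IQR(M) = |3.07|·28.9 = 88.723 (shifts cancel; spread scales by |a|).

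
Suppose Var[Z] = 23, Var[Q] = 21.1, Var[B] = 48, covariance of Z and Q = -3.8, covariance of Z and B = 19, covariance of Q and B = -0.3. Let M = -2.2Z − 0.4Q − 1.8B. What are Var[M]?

Var[M] = a²·Var[Z] + b²·Var[Q] + c²·Var[B] + 2ab·covariance of Z and Q + 2ac·covariance of Z and B + 2bc·covariance of Q and B, with a = -2.2, b = -0.4, c = -1.8.
= 111.32 + 3.376 + 155.52 + (-6.688) + 150.48 + (-0.432)
= 413.576.

Var[M] = 413.576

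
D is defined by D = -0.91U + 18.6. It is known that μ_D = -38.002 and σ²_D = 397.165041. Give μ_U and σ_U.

μ_U = 62.2, σ_U = 21.9

From D = -0.91U + 18.6: μ_D = a·μ_U + b, so μ_U = (μ_D − b)/a = (-38.002 − 18.6)/(-0.91) = 62.2.
σ_D = √397.165041 = 19.929.
σ_D = |a|·σ_U, so σ_U = 19.929/|-0.91| = 21.9.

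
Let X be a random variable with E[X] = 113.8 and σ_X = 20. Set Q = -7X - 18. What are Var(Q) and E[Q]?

Var(Q) = 19600, E[Q] = -814.6

Q = -7X - 18 is linear with a = -7, b = -18.
Var(X) = 20² = 400.
Var(Q) = a²·Var(X) = (-7)²·400 = 19600 (the additive constant -18 does not affect variance).
E[Q] = a·E[X] + b = (-7)·113.8 + (-18) = -814.6.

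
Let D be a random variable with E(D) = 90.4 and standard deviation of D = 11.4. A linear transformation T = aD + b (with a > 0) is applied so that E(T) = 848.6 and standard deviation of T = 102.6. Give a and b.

standard deviation of T = a·standard deviation of D (a > 0), so a = 102.6/11.4 = 9.
E(T) = a·E(D) + b, so b = 848.6 − 9·90.4 = 35.

a = 9, b = 35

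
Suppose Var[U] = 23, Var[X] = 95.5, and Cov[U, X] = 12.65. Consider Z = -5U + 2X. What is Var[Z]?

Var[Z] = a²·Var[U] + b²·Var[X] + 2ab·Cov[U, X] with a = -5, b = 2.
= (-5)²·23 + 2²·95.5 + 2·(-5)·2·12.65
= 575 + 382 + (-253) = 704.

Var[Z] = 704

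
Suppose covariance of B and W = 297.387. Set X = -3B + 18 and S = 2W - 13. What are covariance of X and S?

covariance of X and S = a·c·covariance of B and W = (-3)·2·297.387 = -1784.322. Additive constants drop out.

covariance of X and S = -1784.322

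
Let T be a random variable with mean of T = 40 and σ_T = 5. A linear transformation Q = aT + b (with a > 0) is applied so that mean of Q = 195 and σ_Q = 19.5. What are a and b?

a = 3.9, b = 39

σ_Q = a·σ_T (a > 0), so a = 19.5/5 = 3.9.
mean of Q = a·mean of T + b, so b = 195 − 3.9·40 = 39.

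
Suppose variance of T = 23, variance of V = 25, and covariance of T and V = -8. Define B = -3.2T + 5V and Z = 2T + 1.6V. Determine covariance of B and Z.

By bilinearity, covariance of B and Z = ac·variance of T + bd·variance of V + (ad+bc)·covariance of T and V, with a=-3.2, b=5, c=2, d=1.6.
ac·variance of T = (-3.2)·2·23 = -147.2
bd·variance of V = 5·1.6·25 = 200
(ad+bc)·covariance of T and V = (4.88)·(-8) = -39.04
covariance of B and Z = -147.2 + 200 + (-39.04) = 13.76.

covariance of B and Z = 13.76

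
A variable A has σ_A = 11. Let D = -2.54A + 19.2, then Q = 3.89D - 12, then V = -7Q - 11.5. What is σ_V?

σ_D = |-2.54|·11 = 27.94.
σ_Q = |3.89|·27.94 = 108.6866.
σ_V = |-7|·108.6866 = 760.8062.

σ_V = 760.8062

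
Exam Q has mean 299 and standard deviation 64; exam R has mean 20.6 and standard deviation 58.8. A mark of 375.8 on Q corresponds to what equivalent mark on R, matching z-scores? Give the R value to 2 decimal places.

z = (375.8 − 299)/64 = 1.2.
R = 20.6 + z·58.8 = 20.6 + (375.8 − 299)·58.8/64 = 91.16.

R = 91.16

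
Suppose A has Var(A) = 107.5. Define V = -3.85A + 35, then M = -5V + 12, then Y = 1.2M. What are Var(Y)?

Var(Y) = 57363.075

Var(V) = (-3.85)²·107.5 = 1593.41875.
Var(M) = (-5)²·1593.41875 = 39835.46875.
Var(Y) = 1.2²·39835.46875 = 57363.075.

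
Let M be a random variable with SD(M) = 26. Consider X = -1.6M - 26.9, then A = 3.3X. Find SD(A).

SD(X) = |-1.6|·26 = 41.6.
SD(A) = |3.3|·41.6 = 137.28.

SD(A) = 137.28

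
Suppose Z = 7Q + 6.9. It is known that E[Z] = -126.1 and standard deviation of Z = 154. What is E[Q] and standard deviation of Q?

From Z = 7Q + 6.9: E[Z] = a·E[Q] + b, so E[Q] = (E[Z] − b)/a = (-126.1 − 6.9)/7 = -19.
standard deviation of Z = |a|·standard deviation of Q, so standard deviation of Q = 154/|7| = 22.

E[Q] = -19, standard deviation of Q = 22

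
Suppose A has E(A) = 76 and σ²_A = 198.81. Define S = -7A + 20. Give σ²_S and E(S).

σ²_S = 9741.69, E(S) = -512

S = -7A + 20 is linear with a = -7, b = 20.
σ²_S = a²·σ²_A = (-7)²·198.81 = 9741.69 (the additive constant 20 does not affect variance).
E(S) = a·E(A) + b = (-7)·76 + 20 = -512.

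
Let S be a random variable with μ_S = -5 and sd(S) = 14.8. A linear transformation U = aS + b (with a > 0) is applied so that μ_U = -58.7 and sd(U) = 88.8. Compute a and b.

a = 6, b = -28.7

sd(U) = a·sd(S) (a > 0), so a = 88.8/14.8 = 6.
μ_U = a·μ_S + b, so b = -58.7 − 6·(-5) = -28.7.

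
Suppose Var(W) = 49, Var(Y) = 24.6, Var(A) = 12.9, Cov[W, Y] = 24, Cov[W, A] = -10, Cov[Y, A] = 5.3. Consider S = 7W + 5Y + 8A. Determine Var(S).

Var(S) = a²·Var(W) + b²·Var(Y) + c²·Var(A) + 2ab·Cov[W, Y] + 2ac·Cov[W, A] + 2bc·Cov[Y, A], with a = 7, b = 5, c = 8.
= 2401 + 615 + 825.6 + 1680 + (-1120) + 424
= 4825.6.

Var(S) = 4825.6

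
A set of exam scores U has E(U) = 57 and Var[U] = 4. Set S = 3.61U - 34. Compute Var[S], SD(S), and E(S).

S = 3.61U - 34 is linear with a = 3.61, b = -34.
Var[S] = a²·Var[U] = 3.61²·4 = 52.1284 (the additive constant -34 does not affect variance).
SD(U) = √4 = 2.
SD(S) = |a|·SD(U) = |3.61|·2 = 7.22.
E(S) = a·E(U) + b = 3.61·57 + (-34) = 171.77.

Var[S] = 52.1284, SD(S) = 7.22, E(S) = 171.77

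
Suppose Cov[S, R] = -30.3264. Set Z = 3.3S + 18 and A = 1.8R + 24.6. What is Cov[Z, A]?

Cov[Z, A] = a·c·Cov[S, R] = 3.3·1.8·(-30.3264) = -180.138816. Additive constants drop out.

Cov[Z, A] = -180.138816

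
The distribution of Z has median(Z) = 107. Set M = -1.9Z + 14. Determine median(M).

A linear map preserves order up to sign, so median(M) = a·median(Z) + b = (-1.9)·107 + 14 = -189.3.

median(M) = -189.3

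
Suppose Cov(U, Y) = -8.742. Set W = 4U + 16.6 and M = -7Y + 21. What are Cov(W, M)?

Cov(W, M) = 244.776

Cov(W, M) = a·c·Cov(U, Y) = 4·(-7)·(-8.742) = 244.776. Additive constants drop out.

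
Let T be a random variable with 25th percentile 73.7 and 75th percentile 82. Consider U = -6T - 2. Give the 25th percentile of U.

Since a = -6 < 0 the transformation is decreasing, reversing order: the 25th percentile of U corresponds to the 75th percentile of T.
So P_{25}(U) = a·P_{75}(T) + b = (-6)·82 + (-2) = -494.

25th percentile of U = -494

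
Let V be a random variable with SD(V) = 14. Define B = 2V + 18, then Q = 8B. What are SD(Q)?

SD(Q) = 224

SD(B) = |2|·14 = 28.
SD(Q) = |8|·28 = 224.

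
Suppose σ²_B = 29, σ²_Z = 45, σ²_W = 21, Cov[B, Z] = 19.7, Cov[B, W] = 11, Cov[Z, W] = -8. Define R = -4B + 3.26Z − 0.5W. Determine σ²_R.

σ²_R = 503.796

σ²_R = a²·σ²_B + b²·σ²_Z + c²·σ²_W + 2ab·Cov[B, Z] + 2ac·Cov[B, W] + 2bc·Cov[Z, W], with a = -4, b = 3.26, c = -0.5.
= 464 + 478.242 + 5.25 + (-513.776) + 44 + 26.08
= 503.796.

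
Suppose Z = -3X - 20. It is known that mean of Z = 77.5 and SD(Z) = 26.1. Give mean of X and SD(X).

From Z = -3X - 20: mean of Z = a·mean of X + b, so mean of X = (mean of Z − b)/a = (77.5 − (-20))/(-3) = -32.5.
SD(Z) = |a|·SD(X), so SD(X) = 26.1/|-3| = 8.7.

mean of X = -32.5, SD(X) = 8.7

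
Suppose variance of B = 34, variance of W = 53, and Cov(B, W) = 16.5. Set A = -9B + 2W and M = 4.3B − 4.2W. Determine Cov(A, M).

Cov(A, M) = -995.4

By bilinearity, Cov(A, M) = ac·variance of B + bd·variance of W + (ad+bc)·Cov(B, W), with a=-9, b=2, c=4.3, d=-4.2.
ac·variance of B = (-9)·4.3·34 = -1315.8
bd·variance of W = 2·(-4.2)·53 = -445.2
(ad+bc)·Cov(B, W) = (46.4)·16.5 = 765.6
Cov(A, M) = -1315.8 + (-445.2) + 765.6 = -995.4.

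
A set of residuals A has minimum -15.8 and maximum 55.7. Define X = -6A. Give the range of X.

Range of A = 55.7 − (-15.8) = 71.5.
Range(X) = |a|·Range(A) = |-6|·71.5 = 429.

Range(X) = 429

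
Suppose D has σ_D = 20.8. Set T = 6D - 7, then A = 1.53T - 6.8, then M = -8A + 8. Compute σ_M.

σ_T = |6|·20.8 = 124.8.
σ_A = |1.53|·124.8 = 190.944.
σ_M = |-8|·190.944 = 1527.552.

σ_M = 1527.552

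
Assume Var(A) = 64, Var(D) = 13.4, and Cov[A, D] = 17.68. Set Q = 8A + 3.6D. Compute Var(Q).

Var(Q) = 5288.032

Var(Q) = a²·Var(A) + b²·Var(D) + 2ab·Cov[A, D] with a = 8, b = 3.6.
= 8²·64 + 3.6²·13.4 + 2·8·3.6·17.68
= 4096 + 173.664 + 1018.368 = 5288.032.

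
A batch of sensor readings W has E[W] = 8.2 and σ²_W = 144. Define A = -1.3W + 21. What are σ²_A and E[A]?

A = -1.3W + 21 is linear with a = -1.3, b = 21.
σ²_A = a²·σ²_W = (-1.3)²·144 = 243.36 (the additive constant 21 does not affect variance).
E[A] = a·E[W] + b = (-1.3)·8.2 + 21 = 10.34.

σ²_A = 243.36, E[A] = 10.34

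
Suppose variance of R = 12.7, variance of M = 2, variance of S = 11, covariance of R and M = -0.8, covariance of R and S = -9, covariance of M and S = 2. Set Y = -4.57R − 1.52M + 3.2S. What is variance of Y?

variance of Y = 615.16079

variance of Y = a²·variance of R + b²·variance of M + c²·variance of S + 2ab·covariance of R and M + 2ac·covariance of R and S + 2bc·covariance of M and S, with a = -4.57, b = -1.52, c = 3.2.
= 265.23823 + 4.6208 + 112.64 + (-11.11424) + 263.232 + (-19.456)
= 615.16079.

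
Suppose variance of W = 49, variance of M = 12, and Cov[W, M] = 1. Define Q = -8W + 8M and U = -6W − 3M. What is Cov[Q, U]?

Cov[Q, U] = 2040

By bilinearity, Cov[Q, U] = ac·variance of W + bd·variance of M + (ad+bc)·Cov[W, M], with a=-8, b=8, c=-6, d=-3.
ac·variance of W = (-8)·(-6)·49 = 2352
bd·variance of M = 8·(-3)·12 = -288
(ad+bc)·Cov[W, M] = (-24)·1 = -24
Cov[Q, U] = 2352 + (-288) + (-24) = 2040.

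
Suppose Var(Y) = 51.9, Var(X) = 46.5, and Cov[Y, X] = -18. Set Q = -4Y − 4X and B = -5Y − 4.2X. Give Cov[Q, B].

Cov[Q, B] = 1156.8

By bilinearity, Cov[Q, B] = ac·Var(Y) + bd·Var(X) + (ad+bc)·Cov[Y, X], with a=-4, b=-4, c=-5, d=-4.2.
ac·Var(Y) = (-4)·(-5)·51.9 = 1038
bd·Var(X) = (-4)·(-4.2)·46.5 = 781.2
(ad+bc)·Cov[Y, X] = (36.8)·(-18) = -662.4
Cov[Q, B] = 1038 + 781.2 + (-662.4) = 1156.8.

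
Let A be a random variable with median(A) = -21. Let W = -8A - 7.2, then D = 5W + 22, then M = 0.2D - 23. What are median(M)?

median(M) = 142.2

median(W) = (-8)·(-21) + (-7.2) = 160.8.
median(D) = 5·160.8 + 22 = 826.
median(M) = 0.2·826 + (-23) = 142.2.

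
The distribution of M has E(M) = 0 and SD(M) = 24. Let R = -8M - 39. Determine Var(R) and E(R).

Var(R) = 36864, E(R) = -39

R = -8M - 39 is linear with a = -8, b = -39.
Var(M) = 24² = 576.
Var(R) = a²·Var(M) = (-8)²·576 = 36864 (the additive constant -39 does not affect variance).
E(R) = a·E(M) + b = (-8)·0 + (-39) = -39.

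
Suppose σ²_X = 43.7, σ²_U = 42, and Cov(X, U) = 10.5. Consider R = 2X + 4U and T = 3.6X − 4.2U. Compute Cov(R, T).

Cov(R, T) = -327.96

By bilinearity, Cov(R, T) = ac·σ²_X + bd·σ²_U + (ad+bc)·Cov(X, U), with a=2, b=4, c=3.6, d=-4.2.
ac·σ²_X = 2·3.6·43.7 = 314.64
bd·σ²_U = 4·(-4.2)·42 = -705.6
(ad+bc)·Cov(X, U) = (6)·10.5 = 63
Cov(R, T) = 314.64 + (-705.6) + 63 = -327.96.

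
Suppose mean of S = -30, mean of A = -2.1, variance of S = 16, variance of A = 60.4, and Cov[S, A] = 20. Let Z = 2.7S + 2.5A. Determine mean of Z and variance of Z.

mean of Z = 2.7·mean of S + 2.5·mean of A = 2.7·(-30) + 2.5·(-2.1) = -86.25.
variance of Z = a²·variance of S + b²·variance of A + 2ab·Cov[S, A] with a = 2.7, b = 2.5.
= 2.7²·16 + 2.5²·60.4 + 2·2.7·2.5·20
= 116.64 + 377.5 + 270 = 764.14.

mean of Z = -86.25, variance of Z = 764.14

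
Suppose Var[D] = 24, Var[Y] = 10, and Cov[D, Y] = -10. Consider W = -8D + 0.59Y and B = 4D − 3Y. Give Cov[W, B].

Cov[W, B] = -1049.3

By bilinearity, Cov[W, B] = ac·Var[D] + bd·Var[Y] + (ad+bc)·Cov[D, Y], with a=-8, b=0.59, c=4, d=-3.
ac·Var[D] = (-8)·4·24 = -768
bd·Var[Y] = 0.59·(-3)·10 = -17.7
(ad+bc)·Cov[D, Y] = (26.36)·(-10) = -263.6
Cov[W, B] = -768 + (-17.7) + (-263.6) = -1049.3.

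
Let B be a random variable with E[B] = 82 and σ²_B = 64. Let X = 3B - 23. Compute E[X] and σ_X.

E[X] = 223, σ_X = 24

X = 3B - 23 is linear with a = 3, b = -23.
E[X] = a·E[B] + b = 3·82 + (-23) = 223.
σ_B = √64 = 8.
σ_X = |a|·σ_B = |3|·8 = 24.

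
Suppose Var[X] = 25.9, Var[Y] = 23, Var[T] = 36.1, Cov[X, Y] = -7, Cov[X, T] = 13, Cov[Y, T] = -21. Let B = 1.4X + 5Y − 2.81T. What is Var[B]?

Var[B] = 1300.62921

Var[B] = a²·Var[X] + b²·Var[Y] + c²·Var[T] + 2ab·Cov[X, Y] + 2ac·Cov[X, T] + 2bc·Cov[Y, T], with a = 1.4, b = 5, c = -2.81.
= 50.764 + 575 + 285.04921 + (-98) + (-102.284) + 590.1
= 1300.62921.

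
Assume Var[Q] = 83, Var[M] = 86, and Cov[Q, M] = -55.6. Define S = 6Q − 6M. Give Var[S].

Var[S] = a²·Var[Q] + b²·Var[M] + 2ab·Cov[Q, M] with a = 6, b = -6.
= 6²·83 + (-6)²·86 + 2·6·(-6)·(-55.6)
= 2988 + 3096 + 4003.2 = 10087.2.

Var[S] = 10087.2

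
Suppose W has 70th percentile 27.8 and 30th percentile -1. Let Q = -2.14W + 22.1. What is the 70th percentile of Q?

70th percentile of Q = 24.24

Since a = -2.14 < 0 the transformation is decreasing, reversing order: the 70th percentile of Q corresponds to the 30th percentile of W.
So P_{70}(Q) = a·P_{30}(W) + b = (-2.14)·(-1) + 22.1 = 24.24.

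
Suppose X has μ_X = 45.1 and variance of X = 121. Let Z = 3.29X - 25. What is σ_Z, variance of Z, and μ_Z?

Z = 3.29X - 25 is linear with a = 3.29, b = -25.
σ_X = √121 = 11.
σ_Z = |a|·σ_X = |3.29|·11 = 36.19.
variance of Z = a²·variance of X = 3.29²·121 = 1309.7161 (the additive constant -25 does not affect variance).
μ_Z = a·μ_X + b = 3.29·45.1 + (-25) = 123.379.

σ_Z = 36.19, variance of Z = 1309.7161, μ_Z = 123.379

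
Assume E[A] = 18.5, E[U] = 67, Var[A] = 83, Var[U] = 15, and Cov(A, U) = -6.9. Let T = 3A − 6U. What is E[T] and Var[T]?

E[T] = 3·E[A] + (-6)·E[U] = 3·18.5 + (-6)·67 = -346.5.
Var[T] = a²·Var[A] + b²·Var[U] + 2ab·Cov(A, U) with a = 3, b = -6.
= 3²·83 + (-6)²·15 + 2·3·(-6)·(-6.9)
= 747 + 540 + 248.4 = 1535.4.

E[T] = -346.5, Var[T] = 1535.4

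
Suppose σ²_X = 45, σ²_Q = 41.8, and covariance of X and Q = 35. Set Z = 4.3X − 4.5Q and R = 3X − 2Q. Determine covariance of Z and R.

By bilinearity, covariance of Z and R = ac·σ²_X + bd·σ²_Q + (ad+bc)·covariance of X and Q, with a=4.3, b=-4.5, c=3, d=-2.
ac·σ²_X = 4.3·3·45 = 580.5
bd·σ²_Q = (-4.5)·(-2)·41.8 = 376.2
(ad+bc)·covariance of X and Q = (-22.1)·35 = -773.5
covariance of Z and R = 580.5 + 376.2 + (-773.5) = 183.2.

covariance of Z and R = 183.2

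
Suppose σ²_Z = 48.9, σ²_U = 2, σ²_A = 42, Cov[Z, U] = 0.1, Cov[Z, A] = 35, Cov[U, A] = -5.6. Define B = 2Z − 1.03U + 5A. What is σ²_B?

σ²_B = 2004.9898

σ²_B = a²·σ²_Z + b²·σ²_U + c²·σ²_A + 2ab·Cov[Z, U] + 2ac·Cov[Z, A] + 2bc·Cov[U, A], with a = 2, b = -1.03, c = 5.
= 195.6 + 2.1218 + 1050 + (-0.412) + 700 + 57.68
= 2004.9898.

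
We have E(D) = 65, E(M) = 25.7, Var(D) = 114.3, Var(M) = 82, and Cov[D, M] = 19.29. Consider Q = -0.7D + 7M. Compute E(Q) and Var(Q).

E(Q) = 134.4, Var(Q) = 3884.965

E(Q) = (-0.7)·E(D) + 7·E(M) = (-0.7)·65 + 7·25.7 = 134.4.
Var(Q) = a²·Var(D) + b²·Var(M) + 2ab·Cov[D, M] with a = -0.7, b = 7.
= (-0.7)²·114.3 + 7²·82 + 2·(-0.7)·7·19.29
= 56.007 + 4018 + (-189.042) = 3884.965.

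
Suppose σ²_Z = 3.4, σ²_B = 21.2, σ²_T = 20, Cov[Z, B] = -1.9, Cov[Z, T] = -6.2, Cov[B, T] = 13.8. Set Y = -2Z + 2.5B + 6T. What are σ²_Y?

σ²_Y = a²·σ²_Z + b²·σ²_B + c²·σ²_T + 2ab·Cov[Z, B] + 2ac·Cov[Z, T] + 2bc·Cov[B, T], with a = -2, b = 2.5, c = 6.
= 13.6 + 132.5 + 720 + 19 + 148.8 + 414
= 1447.9.

σ²_Y = 1447.9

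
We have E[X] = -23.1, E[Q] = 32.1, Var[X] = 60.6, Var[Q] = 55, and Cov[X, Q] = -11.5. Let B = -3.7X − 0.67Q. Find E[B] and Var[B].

E[B] = 63.963, Var[B] = 797.2865

E[B] = (-3.7)·E[X] + (-0.67)·E[Q] = (-3.7)·(-23.1) + (-0.67)·32.1 = 63.963.
Var[B] = a²·Var[X] + b²·Var[Q] + 2ab·Cov[X, Q] with a = -3.7, b = -0.67.
= (-3.7)²·60.6 + (-0.67)²·55 + 2·(-3.7)·(-0.67)·(-11.5)
= 829.614 + 24.6895 + (-57.017) = 797.2865.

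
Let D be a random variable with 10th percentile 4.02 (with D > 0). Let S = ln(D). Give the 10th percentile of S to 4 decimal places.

10th percentile of S = 1.3913

ln(D) is increasing, so P_{10}(S) = g(P_{10}(D)) ≈ 1.3913.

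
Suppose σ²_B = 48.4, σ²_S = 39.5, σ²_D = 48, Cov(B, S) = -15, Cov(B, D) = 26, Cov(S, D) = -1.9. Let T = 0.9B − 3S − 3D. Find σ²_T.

σ²_T = a²·σ²_B + b²·σ²_S + c²·σ²_D + 2ab·Cov(B, S) + 2ac·Cov(B, D) + 2bc·Cov(S, D), with a = 0.9, b = -3, c = -3.
= 39.204 + 355.5 + 432 + 81 + (-140.4) + (-34.2)
= 733.104.

σ²_T = 733.104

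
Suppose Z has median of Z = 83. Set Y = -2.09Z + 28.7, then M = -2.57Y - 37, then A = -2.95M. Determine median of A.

median of A = -988.423755

median of Y = (-2.09)·83 + 28.7 = -144.77.
median of M = (-2.57)·(-144.77) + (-37) = 335.0589.
median of A = (-2.95)·335.0589 = -988.423755.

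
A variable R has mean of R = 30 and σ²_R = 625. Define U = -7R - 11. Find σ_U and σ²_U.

σ_U = 175, σ²_U = 30625

U = -7R - 11 is linear with a = -7, b = -11.
σ_R = √625 = 25.
σ_U = |a|·σ_R = |-7|·25 = 175.
σ²_U = a²·σ²_R = (-7)²·625 = 30625 (the additive constant -11 does not affect variance).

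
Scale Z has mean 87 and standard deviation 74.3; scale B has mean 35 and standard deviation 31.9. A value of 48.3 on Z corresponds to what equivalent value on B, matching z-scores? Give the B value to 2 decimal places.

z = (48.3 − 87)/74.3 ≈ -0.5209.
B = 35 + z·31.9 = 35 + (48.3 − 87)·31.9/74.3 ≈ 18.38.

B = 18.38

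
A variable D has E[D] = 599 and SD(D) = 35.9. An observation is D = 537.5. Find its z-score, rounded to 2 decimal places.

z = -1.71

z = (D − E[D]) / SD(D) = (537.5 − 599) / 35.9 ≈ -1.71.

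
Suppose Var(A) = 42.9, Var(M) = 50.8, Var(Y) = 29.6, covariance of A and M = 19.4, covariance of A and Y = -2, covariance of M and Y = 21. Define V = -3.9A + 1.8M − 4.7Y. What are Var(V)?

Var(V) = a²·Var(A) + b²·Var(M) + c²·Var(Y) + 2ab·covariance of A and M + 2ac·covariance of A and Y + 2bc·covariance of M and Y, with a = -3.9, b = 1.8, c = -4.7.
= 652.509 + 164.592 + 653.864 + (-272.376) + (-73.32) + (-355.32)
= 769.949.

Var(V) = 769.949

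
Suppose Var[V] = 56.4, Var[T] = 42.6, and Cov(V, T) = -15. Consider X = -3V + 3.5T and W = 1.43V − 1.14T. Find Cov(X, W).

Cov(X, W) = -538.305

By bilinearity, Cov(X, W) = ac·Var[V] + bd·Var[T] + (ad+bc)·Cov(V, T), with a=-3, b=3.5, c=1.43, d=-1.14.
ac·Var[V] = (-3)·1.43·56.4 = -241.956
bd·Var[T] = 3.5·(-1.14)·42.6 = -169.974
(ad+bc)·Cov(V, T) = (8.425)·(-15) = -126.375
Cov(X, W) = -241.956 + (-169.974) + (-126.375) = -538.305.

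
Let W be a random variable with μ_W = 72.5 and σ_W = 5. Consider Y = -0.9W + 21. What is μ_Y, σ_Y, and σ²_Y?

Y = -0.9W + 21 is linear with a = -0.9, b = 21.
μ_Y = a·μ_W + b = (-0.9)·72.5 + 21 = -44.25.
σ_Y = |a|·σ_W = |-0.9|·5 = 4.5.
σ²_W = 5² = 25.
σ²_Y = a²·σ²_W = (-0.9)²·25 = 20.25 (the additive constant 21 does not affect variance).

μ_Y = -44.25, σ_Y = 4.5, σ²_Y = 20.25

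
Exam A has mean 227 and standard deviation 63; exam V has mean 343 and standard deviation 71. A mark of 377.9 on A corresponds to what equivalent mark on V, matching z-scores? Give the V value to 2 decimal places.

V = 513.06

z = (377.9 − 227)/63 ≈ 2.3952.
V = 343 + z·71 = 343 + (377.9 − 227)·71/63 ≈ 513.06.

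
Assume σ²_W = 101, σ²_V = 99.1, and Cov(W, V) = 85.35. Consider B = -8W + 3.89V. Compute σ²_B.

σ²_B = 2651.40711

σ²_B = a²·σ²_W + b²·σ²_V + 2ab·Cov(W, V) with a = -8, b = 3.89.
= (-8)²·101 + 3.89²·99.1 + 2·(-8)·3.89·85.35
= 6464 + 1499.59111 + (-5312.184) = 2651.40711.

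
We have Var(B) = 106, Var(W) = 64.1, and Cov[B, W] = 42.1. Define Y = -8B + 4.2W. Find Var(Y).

Var(Y) = a²·Var(B) + b²·Var(W) + 2ab·Cov[B, W] with a = -8, b = 4.2.
= (-8)²·106 + 4.2²·64.1 + 2·(-8)·4.2·42.1
= 6784 + 1130.724 + (-2829.12) = 5085.604.

Var(Y) = 5085.604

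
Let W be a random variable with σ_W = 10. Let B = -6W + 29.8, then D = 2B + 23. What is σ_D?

σ_B = |-6|·10 = 60.
σ_D = |2|·60 = 120.

σ_D = 120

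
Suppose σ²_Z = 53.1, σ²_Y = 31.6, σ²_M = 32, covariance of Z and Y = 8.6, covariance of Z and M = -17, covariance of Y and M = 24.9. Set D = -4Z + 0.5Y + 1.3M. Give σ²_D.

σ²_D = a²·σ²_Z + b²·σ²_Y + c²·σ²_M + 2ab·covariance of Z and Y + 2ac·covariance of Z and M + 2bc·covariance of Y and M, with a = -4, b = 0.5, c = 1.3.
= 849.6 + 7.9 + 54.08 + (-34.4) + 176.8 + 32.37
= 1086.35.

σ²_D = 1086.35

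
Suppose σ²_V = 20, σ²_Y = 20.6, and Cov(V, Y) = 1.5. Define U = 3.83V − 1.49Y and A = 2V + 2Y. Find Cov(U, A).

By bilinearity, Cov(U, A) = ac·σ²_V + bd·σ²_Y + (ad+bc)·Cov(V, Y), with a=3.83, b=-1.49, c=2, d=2.
ac·σ²_V = 3.83·2·20 = 153.2
bd·σ²_Y = (-1.49)·2·20.6 = -61.388
(ad+bc)·Cov(V, Y) = (4.68)·1.5 = 7.02
Cov(U, A) = 153.2 + (-61.388) + 7.02 = 98.832.

Cov(U, A) = 98.832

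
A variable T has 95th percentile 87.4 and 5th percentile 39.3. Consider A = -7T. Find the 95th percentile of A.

95th percentile of A = -275.1

Since a = -7 < 0 the transformation is decreasing, reversing order: the 95th percentile of A corresponds to the 5th percentile of T.
So P_{95}(A) = a·P_{5}(T) + b = (-7)·39.3 = -275.1.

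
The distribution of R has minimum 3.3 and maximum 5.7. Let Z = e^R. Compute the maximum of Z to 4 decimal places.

e^R is increasing on this domain, so max(Z) comes from max(R) = 5.7: max(Z) = exp(5.7) ≈ 298.8674.

max(Z) = 298.8674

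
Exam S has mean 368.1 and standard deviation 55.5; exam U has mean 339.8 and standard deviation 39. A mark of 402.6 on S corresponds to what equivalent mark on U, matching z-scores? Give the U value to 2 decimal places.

z = (402.6 − 368.1)/55.5 ≈ 0.6216.
U = 339.8 + z·39 = 339.8 + (402.6 − 368.1)·39/55.5 ≈ 364.04.

U = 364.04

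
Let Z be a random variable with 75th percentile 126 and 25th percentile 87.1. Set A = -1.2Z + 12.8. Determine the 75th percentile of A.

Since a = -1.2 < 0 the transformation is decreasing, reversing order: the 75th percentile of A corresponds to the 25th percentile of Z.
So P_{75}(A) = a·P_{25}(Z) + b = (-1.2)·87.1 + 12.8 = -91.72.

75th percentile of A = -91.72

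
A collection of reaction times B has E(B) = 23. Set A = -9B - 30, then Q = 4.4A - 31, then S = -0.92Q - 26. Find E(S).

E(A) = (-9)·23 + (-30) = -237.
E(Q) = 4.4·(-237) + (-31) = -1073.8.
E(S) = (-0.92)·(-1073.8) + (-26) = 961.896.

E(S) = 961.896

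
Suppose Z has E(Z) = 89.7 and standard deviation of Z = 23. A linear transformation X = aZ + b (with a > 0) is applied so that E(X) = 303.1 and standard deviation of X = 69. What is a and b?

a = 3, b = 34

standard deviation of X = a·standard deviation of Z (a > 0), so a = 69/23 = 3.
E(X) = a·E(Z) + b, so b = 303.1 − 3·89.7 = 34.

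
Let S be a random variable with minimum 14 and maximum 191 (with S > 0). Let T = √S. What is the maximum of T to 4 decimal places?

max(T) = 13.8203

√S is increasing on this domain, so max(T) comes from max(S) = 191: max(T) = √(191) ≈ 13.8203.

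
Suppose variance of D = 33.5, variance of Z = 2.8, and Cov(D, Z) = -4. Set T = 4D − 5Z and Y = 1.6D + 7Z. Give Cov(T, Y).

By bilinearity, Cov(T, Y) = ac·variance of D + bd·variance of Z + (ad+bc)·Cov(D, Z), with a=4, b=-5, c=1.6, d=7.
ac·variance of D = 4·1.6·33.5 = 214.4
bd·variance of Z = (-5)·7·2.8 = -98
(ad+bc)·Cov(D, Z) = (20)·(-4) = -80
Cov(T, Y) = 214.4 + (-98) + (-80) = 36.4.

Cov(T, Y) = 36.4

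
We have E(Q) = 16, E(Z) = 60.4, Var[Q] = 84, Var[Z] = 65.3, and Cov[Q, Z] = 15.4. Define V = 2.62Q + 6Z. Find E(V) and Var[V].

E(V) = 404.32, Var[V] = 3411.5856

E(V) = 2.62·E(Q) + 6·E(Z) = 2.62·16 + 6·60.4 = 404.32.
Var[V] = a²·Var[Q] + b²·Var[Z] + 2ab·Cov[Q, Z] with a = 2.62, b = 6.
= 2.62²·84 + 6²·65.3 + 2·2.62·6·15.4
= 576.6096 + 2350.8 + 484.176 = 3411.5856.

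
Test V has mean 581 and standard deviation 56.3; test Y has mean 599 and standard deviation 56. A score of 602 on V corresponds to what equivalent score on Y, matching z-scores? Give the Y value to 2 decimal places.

Y = 619.89

z = (602 − 581)/56.3 ≈ 0.373.
Y = 599 + z·56 = 599 + (602 − 581)·56/56.3 ≈ 619.89.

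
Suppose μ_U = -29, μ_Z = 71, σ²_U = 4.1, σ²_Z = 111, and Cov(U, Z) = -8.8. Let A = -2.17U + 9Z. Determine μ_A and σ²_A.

μ_A = 701.93, σ²_A = 9354.03449

μ_A = (-2.17)·μ_U + 9·μ_Z = (-2.17)·(-29) + 9·71 = 701.93.
σ²_A = a²·σ²_U + b²·σ²_Z + 2ab·Cov(U, Z) with a = -2.17, b = 9.
= (-2.17)²·4.1 + 9²·111 + 2·(-2.17)·9·(-8.8)
= 19.30649 + 8991 + 343.728 = 9354.03449.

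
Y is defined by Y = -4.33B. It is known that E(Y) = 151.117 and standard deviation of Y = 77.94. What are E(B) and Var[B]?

E(B) = -34.9, Var[B] = 324

From Y = -4.33B: E(Y) = a·E(B) + b, so E(B) = (E(Y) − b)/a = (151.117 − 0)/(-4.33) = -34.9.
Var[Y] = 77.94² = 6074.6436.
Var[Y] = a²·Var[B], so Var[B] = 6074.6436/(-4.33)² = 324.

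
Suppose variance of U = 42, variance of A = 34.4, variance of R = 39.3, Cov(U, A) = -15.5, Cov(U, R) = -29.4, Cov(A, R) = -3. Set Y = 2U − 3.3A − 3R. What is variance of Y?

variance of Y = 1394.316

variance of Y = a²·variance of U + b²·variance of A + c²·variance of R + 2ab·Cov(U, A) + 2ac·Cov(U, R) + 2bc·Cov(A, R), with a = 2, b = -3.3, c = -3.
= 168 + 374.616 + 353.7 + 204.6 + 352.8 + (-59.4)
= 1394.316.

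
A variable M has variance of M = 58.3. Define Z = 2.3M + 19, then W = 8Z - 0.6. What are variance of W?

variance of W = 19738.048

variance of Z = 2.3²·58.3 = 308.407.
variance of W = 8²·308.407 = 19738.048.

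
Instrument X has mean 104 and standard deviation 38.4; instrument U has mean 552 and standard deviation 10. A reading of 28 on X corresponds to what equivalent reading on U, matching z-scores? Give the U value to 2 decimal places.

U = 532.21

z = (28 − 104)/38.4 ≈ -1.9792.
U = 552 + z·10 = 552 + (28 − 104)·10/38.4 ≈ 532.21.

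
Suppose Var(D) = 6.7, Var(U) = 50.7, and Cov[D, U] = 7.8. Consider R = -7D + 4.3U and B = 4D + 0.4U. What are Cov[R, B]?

Cov[R, B] = 11.924

By bilinearity, Cov[R, B] = ac·Var(D) + bd·Var(U) + (ad+bc)·Cov[D, U], with a=-7, b=4.3, c=4, d=0.4.
ac·Var(D) = (-7)·4·6.7 = -187.6
bd·Var(U) = 4.3·0.4·50.7 = 87.204
(ad+bc)·Cov[D, U] = (14.4)·7.8 = 112.32
Cov[R, B] = -187.6 + 87.204 + 112.32 = 11.924.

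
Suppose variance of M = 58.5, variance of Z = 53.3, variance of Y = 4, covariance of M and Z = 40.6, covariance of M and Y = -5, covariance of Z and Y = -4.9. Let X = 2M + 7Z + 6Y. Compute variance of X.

variance of X = a²·variance of M + b²·variance of Z + c²·variance of Y + 2ab·covariance of M and Z + 2ac·covariance of M and Y + 2bc·covariance of Z and Y, with a = 2, b = 7, c = 6.
= 234 + 2611.7 + 144 + 1136.8 + (-120) + (-411.6)
= 3594.9.

variance of X = 3594.9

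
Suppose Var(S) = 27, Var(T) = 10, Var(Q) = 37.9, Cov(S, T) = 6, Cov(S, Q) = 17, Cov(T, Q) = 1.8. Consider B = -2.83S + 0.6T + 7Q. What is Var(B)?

Var(B) = a²·Var(S) + b²·Var(T) + c²·Var(Q) + 2ab·Cov(S, T) + 2ac·Cov(S, Q) + 2bc·Cov(T, Q), with a = -2.83, b = 0.6, c = 7.
= 216.2403 + 3.6 + 1857.1 + (-20.376) + (-673.54) + 15.12
= 1398.1443.

Var(B) = 1398.1443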